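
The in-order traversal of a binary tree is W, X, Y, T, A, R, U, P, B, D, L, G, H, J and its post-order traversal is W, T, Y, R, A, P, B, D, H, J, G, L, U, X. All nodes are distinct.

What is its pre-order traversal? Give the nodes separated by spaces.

X W U A Y T R L D B P G J H

The last element of post-order is the root; it splits in-order into left and right subtrees.
Root X: left subtree has 1 node {W}, right has 12 {Y, T, A, R, U, P, B, D, L, G, H, J}.
  Root U: left subtree has 4 nodes {Y, T, A, R}, right has 7 {P, B, D, L, G, H, J}.
    Root A: left subtree has 2 nodes {Y, T}, right has 1 {R}.
      Root Y: left subtree has 0 nodes { }, right has 1 {T}.
    Root L: left subtree has 3 nodes {P, B, D}, right has 3 {G, H, J}.
      Root D: left subtree has 2 nodes {P, B}, right has 0 { }.
        Root B: left subtree has 1 node {P}, right has 0 { }.
      Root G: left subtree has 0 nodes { }, right has 2 {H, J}.
        Root J: left subtree has 1 node {H}, right has 0 { }.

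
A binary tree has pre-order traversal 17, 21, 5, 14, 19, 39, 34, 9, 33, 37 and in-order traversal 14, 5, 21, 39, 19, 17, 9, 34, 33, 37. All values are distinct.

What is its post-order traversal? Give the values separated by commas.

The first element of pre-order is the root; it splits in-order into left and right subtrees.
Root 17: left subtree has 5 nodes {14, 5, 21, 39, 19}, right has 4 {9, 34, 33, 37}.
  Root 21: left subtree has 2 nodes {14, 5}, right has 2 {39, 19}.
    Root 5: left subtree has 1 node {14}, right has 0 { }.
    Root 19: left subtree has 1 node {39}, right has 0 { }.
  Root 34: left subtree has 1 node {9}, right has 2 {33, 37}.
    Root 33: left subtree has 0 nodes { }, right has 1 {37}.

14, 5, 39, 19, 21, 9, 37, 33, 34, 17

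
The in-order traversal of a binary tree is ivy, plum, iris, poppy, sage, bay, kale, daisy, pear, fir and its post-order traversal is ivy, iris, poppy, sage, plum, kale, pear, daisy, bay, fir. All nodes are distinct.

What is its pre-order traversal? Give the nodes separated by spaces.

The last element of post-order is the root; it splits in-order into left and right subtrees.
Root fir: left subtree has 9 nodes {ivy, plum, iris, poppy, sage, bay, kale, daisy, pear}, right has 0 { }.
  Root bay: left subtree has 5 nodes {ivy, plum, iris, poppy, sage}, right has 3 {kale, daisy, pear}.
    Root plum: left subtree has 1 node {ivy}, right has 3 {iris, poppy, sage}.
      Root sage: left subtree has 2 nodes {iris, poppy}, right has 0 { }.
        Root poppy: left subtree has 1 node {iris}, right has 0 { }.
    Root daisy: left subtree has 1 node {kale}, right has 1 {pear}.

fir bay plum ivy sage poppy iris daisy kale pear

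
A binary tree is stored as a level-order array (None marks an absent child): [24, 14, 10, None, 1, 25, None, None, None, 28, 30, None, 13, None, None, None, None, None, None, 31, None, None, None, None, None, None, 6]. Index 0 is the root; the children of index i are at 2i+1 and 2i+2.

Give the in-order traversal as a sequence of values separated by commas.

In-order visits the left subtree, then the node, then the right subtree.
At 24: go left to 14.
  At 14: no left child.
  Visit 14.
  At 14: go right to 1.
    At 1: go left to 28.
      At 28: go left to 31.
        31 is a leaf — visit 31.
      Visit 28.
      At 28: no right child.
    Visit 1.
    At 1: go right to 30.
      30 is a leaf — visit 30.
Visit 24.
At 24: go right to 10.
  At 10: go left to 25.
    At 25: no left child.
    Visit 25.
    At 25: go right to 13.
      At 13: no left child.
      Visit 13.
      At 13: go right to 6.
        6 is a leaf — visit 6.
  Visit 10.
  At 10: no right child.

14, 31, 28, 1, 30, 24, 25, 13, 6, 10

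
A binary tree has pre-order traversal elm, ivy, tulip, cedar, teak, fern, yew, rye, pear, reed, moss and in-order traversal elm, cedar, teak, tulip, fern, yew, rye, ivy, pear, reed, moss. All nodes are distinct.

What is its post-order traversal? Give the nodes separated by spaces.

The first element of pre-order is the root; it splits in-order into left and right subtrees.
Root elm: left subtree has 0 nodes { }, right has 10 {cedar, teak, tulip, fern, yew, rye, ivy, pear, reed, moss}.
  Root ivy: left subtree has 6 nodes {cedar, teak, tulip, fern, yew, rye}, right has 3 {pear, reed, moss}.
    Root tulip: left subtree has 2 nodes {cedar, teak}, right has 3 {fern, yew, rye}.
      Root cedar: left subtree has 0 nodes { }, right has 1 {teak}.
      Root fern: left subtree has 0 nodes { }, right has 2 {yew, rye}.
        Root yew: left subtree has 0 nodes { }, right has 1 {rye}.
    Root pear: left subtree has 0 nodes { }, right has 2 {reed, moss}.
      Root reed: left subtree has 0 nodes { }, right has 1 {moss}.

teak cedar rye yew fern tulip moss reed pear ivy elm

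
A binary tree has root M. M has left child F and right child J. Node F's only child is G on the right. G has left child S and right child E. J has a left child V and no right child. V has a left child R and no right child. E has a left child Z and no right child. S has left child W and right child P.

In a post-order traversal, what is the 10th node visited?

J

Post-order visits the left subtree, then the right subtree, then the node.
At M: go left to F.
  At F: no left child.
  At F: go right to G.
    At G: go left to S.
      At S: go left to W.
        W is a leaf — visit W.
      At S: go right to P.
        P is a leaf — visit P.
      Visit S.
    At G: go right to E.
      At E: go left to Z.
        Z is a leaf — visit Z.
      At E: no right child.
      Visit E.
    Visit G.
  Visit F.
At M: go right to J.
  At J: go left to V.
    At V: go left to R.
      R is a leaf — visit R.
    At V: no right child.
    Visit V.
  At J: no right child.
  Visit J.
Visit M.
Full post-order sequence: W, P, S, Z, E, G, F, R, V, J, M.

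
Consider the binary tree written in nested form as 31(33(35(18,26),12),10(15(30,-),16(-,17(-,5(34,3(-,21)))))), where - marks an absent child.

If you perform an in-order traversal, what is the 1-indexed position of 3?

In-order visits the left subtree, then the node, then the right subtree.
At 31: go left to 33.
  At 33: go left to 35.
    At 35: go left to 18.
      18 is a leaf — visit 18.
    Visit 35.
    At 35: go right to 26.
      26 is a leaf — visit 26.
  Visit 33.
  At 33: go right to 12.
    12 is a leaf — visit 12.
Visit 31.
At 31: go right to 10.
  At 10: go left to 15.
    At 15: go left to 30.
      30 is a leaf — visit 30.
    Visit 15.
    At 15: no right child.
  Visit 10.
  At 10: go right to 16.
    At 16: no left child.
    Visit 16.
    At 16: go right to 17.
      At 17: no left child.
      Visit 17.
      At 17: go right to 5.
        At 5: go left to 34.
          34 is a leaf — visit 34.
        Visit 5.
        At 5: go right to 3.
          At 3: no left child.
          Visit 3.
          At 3: go right to 21.
            21 is a leaf — visit 21.
Full in-order sequence: 18, 35, 26, 33, 12, 31, 30, 15, 10, 16, 17, 34, 5, 3, 21.

14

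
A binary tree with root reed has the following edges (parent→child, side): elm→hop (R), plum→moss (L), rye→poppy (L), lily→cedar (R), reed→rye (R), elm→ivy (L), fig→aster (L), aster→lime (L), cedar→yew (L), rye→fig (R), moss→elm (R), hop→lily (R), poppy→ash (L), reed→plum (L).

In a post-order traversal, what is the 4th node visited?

Post-order visits the left subtree, then the right subtree, then the node.
At reed: go left to plum.
  At plum: go left to moss.
    At moss: no left child.
    At moss: go right to elm.
      At elm: go left to ivy.
        ivy is a leaf — visit ivy.
      At elm: go right to hop.
        At hop: no left child.
        At hop: go right to lily.
          At lily: no left child.
          At lily: go right to cedar.
            At cedar: go left to yew.
              yew is a leaf — visit yew.
            At cedar: no right child.
            Visit cedar.
          Visit lily.
        Visit hop.
      Visit elm.
    Visit moss.
  At plum: no right child.
  Visit plum.
At reed: go right to rye.
  At rye: go left to poppy.
    At poppy: go left to ash.
      ash is a leaf — visit ash.
    At poppy: no right child.
    Visit poppy.
  At rye: go right to fig.
    At fig: go left to aster.
      At aster: go left to lime.
        lime is a leaf — visit lime.
      At aster: no right child.
      Visit aster.
    At fig: no right child.
    Visit fig.
  Visit rye.
Visit reed.
Full post-order sequence: ivy, yew, cedar, lily, hop, elm, moss, plum, ash, poppy, lime, aster, fig, rye, reed.

lily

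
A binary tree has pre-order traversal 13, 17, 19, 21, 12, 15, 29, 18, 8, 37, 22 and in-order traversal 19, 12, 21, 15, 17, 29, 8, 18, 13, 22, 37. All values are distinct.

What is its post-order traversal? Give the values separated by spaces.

The first element of pre-order is the root; it splits in-order into left and right subtrees.
Root 13: left subtree has 8 nodes {19, 12, 21, 15, 17, 29, 8, 18}, right has 2 {22, 37}.
  Root 17: left subtree has 4 nodes {19, 12, 21, 15}, right has 3 {29, 8, 18}.
    Root 19: left subtree has 0 nodes { }, right has 3 {12, 21, 15}.
      Root 21: left subtree has 1 node {12}, right has 1 {15}.
    Root 29: left subtree has 0 nodes { }, right has 2 {8, 18}.
      Root 18: left subtree has 1 node {8}, right has 0 { }.
  Root 37: left subtree has 1 node {22}, right has 0 { }.

12 15 21 19 8 18 29 17 22 37 13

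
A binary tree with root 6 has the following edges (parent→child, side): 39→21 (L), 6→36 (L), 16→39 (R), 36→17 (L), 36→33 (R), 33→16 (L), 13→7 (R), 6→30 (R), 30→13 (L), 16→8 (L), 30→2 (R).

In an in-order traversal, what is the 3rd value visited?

8

In-order visits the left subtree, then the node, then the right subtree.
At 6: go left to 36.
  At 36: go left to 17.
    17 is a leaf — visit 17.
  Visit 36.
  At 36: go right to 33.
    At 33: go left to 16.
      At 16: go left to 8.
        8 is a leaf — visit 8.
      Visit 16.
      At 16: go right to 39.
        At 39: go left to 21.
          21 is a leaf — visit 21.
        Visit 39.
        At 39: no right child.
    Visit 33.
    At 33: no right child.
Visit 6.
At 6: go right to 30.
  At 30: go left to 13.
    At 13: no left child.
    Visit 13.
    At 13: go right to 7.
      7 is a leaf — visit 7.
  Visit 30.
  At 30: go right to 2.
    2 is a leaf — visit 2.
Full in-order sequence: 17, 36, 8, 16, 21, 39, 33, 6, 13, 7, 30, 2.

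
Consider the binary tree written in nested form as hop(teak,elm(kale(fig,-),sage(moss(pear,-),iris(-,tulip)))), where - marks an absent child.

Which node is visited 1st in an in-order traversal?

teak

In-order visits the left subtree, then the node, then the right subtree.
At hop: go left to teak.
  teak is a leaf — visit teak.
Visit hop.
At hop: go right to elm.
  At elm: go left to kale.
    At kale: go left to fig.
      fig is a leaf — visit fig.
    Visit kale.
    At kale: no right child.
  Visit elm.
  At elm: go right to sage.
    At sage: go left to moss.
      At moss: go left to pear.
        pear is a leaf — visit pear.
      Visit moss.
      At moss: no right child.
    Visit sage.
    At sage: go right to iris.
      At iris: no left child.
      Visit iris.
      At iris: go right to tulip.
        tulip is a leaf — visit tulip.
Full in-order sequence: teak, hop, fig, kale, elm, pear, moss, sage, iris, tulip.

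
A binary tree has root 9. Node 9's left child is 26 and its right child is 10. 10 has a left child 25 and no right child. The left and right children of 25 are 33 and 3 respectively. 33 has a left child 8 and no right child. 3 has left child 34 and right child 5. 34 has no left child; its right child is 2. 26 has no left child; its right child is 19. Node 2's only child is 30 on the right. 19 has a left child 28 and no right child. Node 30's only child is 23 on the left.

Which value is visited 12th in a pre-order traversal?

Pre-order visits the node, then its left subtree, then its right subtree.
Visit 9.
At 9: go left to 26.
  Visit 26.
  At 26: no left child.
  At 26: go right to 19.
    Visit 19.
    At 19: go left to 28.
      28 is a leaf — visit 28.
    At 19: no right child.
At 9: go right to 10.
  Visit 10.
  At 10: go left to 25.
    Visit 25.
    At 25: go left to 33.
      Visit 33.
      At 33: go left to 8.
        8 is a leaf — visit 8.
      At 33: no right child.
    At 25: go right to 3.
      Visit 3.
      At 3: go left to 34.
        Visit 34.
        At 34: no left child.
        At 34: go right to 2.
          Visit 2.
          At 2: no left child.
          At 2: go right to 30.
            Visit 30.
            At 30: go left to 23.
              23 is a leaf — visit 23.
            At 30: no right child.
      At 3: go right to 5.
        5 is a leaf — visit 5.
  At 10: no right child.
Full pre-order sequence: 9, 26, 19, 28, 10, 25, 33, 8, 3, 34, 2, 30, 23, 5.

30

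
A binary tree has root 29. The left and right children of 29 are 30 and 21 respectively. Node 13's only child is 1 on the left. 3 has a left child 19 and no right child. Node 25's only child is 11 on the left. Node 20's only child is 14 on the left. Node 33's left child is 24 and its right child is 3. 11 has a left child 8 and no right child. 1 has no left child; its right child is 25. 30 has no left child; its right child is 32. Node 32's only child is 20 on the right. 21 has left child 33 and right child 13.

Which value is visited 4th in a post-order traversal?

Post-order visits the left subtree, then the right subtree, then the node.
At 29: go left to 30.
  At 30: no left child.
  At 30: go right to 32.
    At 32: no left child.
    At 32: go right to 20.
      At 20: go left to 14.
        14 is a leaf — visit 14.
      At 20: no right child.
      Visit 20.
    Visit 32.
  Visit 30.
At 29: go right to 21.
  At 21: go left to 33.
    At 33: go left to 24.
      24 is a leaf — visit 24.
    At 33: go right to 3.
      At 3: go left to 19.
        19 is a leaf — visit 19.
      At 3: no right child.
      Visit 3.
    Visit 33.
  At 21: go right to 13.
    At 13: go left to 1.
      At 1: no left child.
      At 1: go right to 25.
        At 25: go left to 11.
          At 11: go left to 8.
            8 is a leaf — visit 8.
          At 11: no right child.
          Visit 11.
        At 25: no right child.
        Visit 25.
      Visit 1.
    At 13: no right child.
    Visit 13.
  Visit 21.
Visit 29.
Full post-order sequence: 14, 20, 32, 30, 24, 19, 3, 33, 8, 11, 25, 1, 13, 21, 29.

30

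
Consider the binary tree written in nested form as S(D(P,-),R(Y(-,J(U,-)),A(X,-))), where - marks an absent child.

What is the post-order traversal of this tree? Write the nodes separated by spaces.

Post-order visits the left subtree, then the right subtree, then the node.
At S: go left to D.
  At D: go left to P.
    P is a leaf — visit P.
  At D: no right child.
  Visit D.
At S: go right to R.
  At R: go left to Y.
    At Y: no left child.
    At Y: go right to J.
      At J: go left to U.
        U is a leaf — visit U.
      At J: no right child.
      Visit J.
    Visit Y.
  At R: go right to A.
    At A: go left to X.
      X is a leaf — visit X.
    At A: no right child.
    Visit A.
  Visit R.
Visit S.

P D U J Y X A R S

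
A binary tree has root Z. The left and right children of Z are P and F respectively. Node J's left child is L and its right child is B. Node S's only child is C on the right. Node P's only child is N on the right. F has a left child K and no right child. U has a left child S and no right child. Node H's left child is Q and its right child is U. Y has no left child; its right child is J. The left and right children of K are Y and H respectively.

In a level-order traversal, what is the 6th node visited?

Y

Level-order visits nodes level by level from the root, left to right within each level.
Level 0: Z
Level 1: P, F
Level 2: N, K
Level 3: Y, H
Level 4: J, Q, U
Level 5: L, B, S
Level 6: C
Full level-order sequence: Z, P, F, N, K, Y, H, J, Q, U, L, B, S, C.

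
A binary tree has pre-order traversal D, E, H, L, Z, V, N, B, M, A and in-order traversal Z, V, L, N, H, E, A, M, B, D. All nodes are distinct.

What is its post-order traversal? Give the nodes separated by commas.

The first element of pre-order is the root; it splits in-order into left and right subtrees.
Root D: left subtree has 9 nodes {Z, V, L, N, H, E, A, M, B}, right has 0 { }.
  Root E: left subtree has 5 nodes {Z, V, L, N, H}, right has 3 {A, M, B}.
    Root H: left subtree has 4 nodes {Z, V, L, N}, right has 0 { }.
      Root L: left subtree has 2 nodes {Z, V}, right has 1 {N}.
        Root Z: left subtree has 0 nodes { }, right has 1 {V}.
    Root B: left subtree has 2 nodes {A, M}, right has 0 { }.
      Root M: left subtree has 1 node {A}, right has 0 { }.

V, Z, N, L, H, A, M, B, E, D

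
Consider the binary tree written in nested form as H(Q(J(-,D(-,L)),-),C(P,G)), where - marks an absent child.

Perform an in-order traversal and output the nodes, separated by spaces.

In-order visits the left subtree, then the node, then the right subtree.
At H: go left to Q.
  At Q: go left to J.
    At J: no left child.
    Visit J.
    At J: go right to D.
      At D: no left child.
      Visit D.
      At D: go right to L.
        L is a leaf — visit L.
  Visit Q.
  At Q: no right child.
Visit H.
At H: go right to C.
  At C: go left to P.
    P is a leaf — visit P.
  Visit C.
  At C: go right to G.
    G is a leaf — visit G.

J D L Q H P C G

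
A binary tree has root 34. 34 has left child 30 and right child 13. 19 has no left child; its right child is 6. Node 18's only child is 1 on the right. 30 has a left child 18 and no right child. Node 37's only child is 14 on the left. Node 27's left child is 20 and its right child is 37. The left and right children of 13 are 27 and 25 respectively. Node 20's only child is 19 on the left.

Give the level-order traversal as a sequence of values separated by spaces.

34 30 13 18 27 25 1 20 37 19 14 6

Level-order visits nodes level by level from the root, left to right within each level.
Level 0: 34
Level 1: 30, 13
Level 2: 18, 27, 25
Level 3: 1, 20, 37
Level 4: 19, 14
Level 5: 6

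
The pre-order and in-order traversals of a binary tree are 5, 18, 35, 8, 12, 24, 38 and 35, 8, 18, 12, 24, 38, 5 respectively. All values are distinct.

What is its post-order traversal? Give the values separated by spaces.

8 35 38 24 12 18 5

The first element of pre-order is the root; it splits in-order into left and right subtrees.
Root 5: left subtree has 6 nodes {35, 8, 18, 12, 24, 38}, right has 0 { }.
  Root 18: left subtree has 2 nodes {35, 8}, right has 3 {12, 24, 38}.
    Root 35: left subtree has 0 nodes { }, right has 1 {8}.
    Root 12: left subtree has 0 nodes { }, right has 2 {24, 38}.
      Root 24: left subtree has 0 nodes { }, right has 1 {38}.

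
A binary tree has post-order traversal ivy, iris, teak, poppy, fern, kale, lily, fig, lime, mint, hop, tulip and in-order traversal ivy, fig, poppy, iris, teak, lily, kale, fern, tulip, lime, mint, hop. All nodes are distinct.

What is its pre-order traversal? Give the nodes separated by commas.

tulip, fig, ivy, lily, poppy, teak, iris, kale, fern, hop, mint, lime

The last element of post-order is the root; it splits in-order into left and right subtrees.
Root tulip: left subtree has 8 nodes {ivy, fig, poppy, iris, teak, lily, kale, fern}, right has 3 {lime, mint, hop}.
  Root fig: left subtree has 1 node {ivy}, right has 6 {poppy, iris, teak, lily, kale, fern}.
    Root lily: left subtree has 3 nodes {poppy, iris, teak}, right has 2 {kale, fern}.
      Root poppy: left subtree has 0 nodes { }, right has 2 {iris, teak}.
        Root teak: left subtree has 1 node {iris}, right has 0 { }.
      Root kale: left subtree has 0 nodes { }, right has 1 {fern}.
  Root hop: left subtree has 2 nodes {lime, mint}, right has 0 { }.
    Root mint: left subtree has 1 node {lime}, right has 0 { }.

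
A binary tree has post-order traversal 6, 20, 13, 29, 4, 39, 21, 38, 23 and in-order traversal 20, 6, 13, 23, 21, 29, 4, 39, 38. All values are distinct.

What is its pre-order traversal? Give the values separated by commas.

23, 13, 20, 6, 38, 21, 39, 4, 29

The last element of post-order is the root; it splits in-order into left and right subtrees.
Root 23: left subtree has 3 nodes {20, 6, 13}, right has 5 {21, 29, 4, 39, 38}.
  Root 13: left subtree has 2 nodes {20, 6}, right has 0 { }.
    Root 20: left subtree has 0 nodes { }, right has 1 {6}.
  Root 38: left subtree has 4 nodes {21, 29, 4, 39}, right has 0 { }.
    Root 21: left subtree has 0 nodes { }, right has 3 {29, 4, 39}.
      Root 39: left subtree has 2 nodes {29, 4}, right has 0 { }.
        Root 4: left subtree has 1 node {29}, right has 0 { }.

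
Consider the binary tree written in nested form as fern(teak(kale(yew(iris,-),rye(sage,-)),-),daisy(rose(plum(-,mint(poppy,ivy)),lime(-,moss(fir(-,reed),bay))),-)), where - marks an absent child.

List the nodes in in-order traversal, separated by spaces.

In-order visits the left subtree, then the node, then the right subtree.
At fern: go left to teak.
  At teak: go left to kale.
    At kale: go left to yew.
      At yew: go left to iris.
        iris is a leaf — visit iris.
      Visit yew.
      At yew: no right child.
    Visit kale.
    At kale: go right to rye.
      At rye: go left to sage.
        sage is a leaf — visit sage.
      Visit rye.
      At rye: no right child.
  Visit teak.
  At teak: no right child.
Visit fern.
At fern: go right to daisy.
  At daisy: go left to rose.
    At rose: go left to plum.
      At plum: no left child.
      Visit plum.
      At plum: go right to mint.
        At mint: go left to poppy.
          poppy is a leaf — visit poppy.
        Visit mint.
        At mint: go right to ivy.
          ivy is a leaf — visit ivy.
    Visit rose.
    At rose: go right to lime.
      At lime: no left child.
      Visit lime.
      At lime: go right to moss.
        At moss: go left to fir.
          At fir: no left child.
          Visit fir.
          At fir: go right to reed.
            reed is a leaf — visit reed.
        Visit moss.
        At moss: go right to bay.
          bay is a leaf — visit bay.
  Visit daisy.
  At daisy: no right child.

iris yew kale sage rye teak fern plum poppy mint ivy rose lime fir reed moss bay daisy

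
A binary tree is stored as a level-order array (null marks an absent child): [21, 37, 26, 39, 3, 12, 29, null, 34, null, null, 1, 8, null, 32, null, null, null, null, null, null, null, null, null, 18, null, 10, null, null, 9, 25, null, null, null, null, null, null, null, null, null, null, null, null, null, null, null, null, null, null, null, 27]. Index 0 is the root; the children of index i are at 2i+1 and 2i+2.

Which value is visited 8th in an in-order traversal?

27

In-order visits the left subtree, then the node, then the right subtree.
At 21: go left to 37.
  At 37: go left to 39.
    At 39: no left child.
    Visit 39.
    At 39: go right to 34.
      34 is a leaf — visit 34.
  Visit 37.
  At 37: go right to 3.
    3 is a leaf — visit 3.
Visit 21.
At 21: go right to 26.
  At 26: go left to 12.
    At 12: go left to 1.
      At 1: no left child.
      Visit 1.
      At 1: go right to 18.
        At 18: no left child.
        Visit 18.
        At 18: go right to 27.
          27 is a leaf — visit 27.
    Visit 12.
    At 12: go right to 8.
      At 8: no left child.
      Visit 8.
      At 8: go right to 10.
        10 is a leaf — visit 10.
  Visit 26.
  At 26: go right to 29.
    At 29: no left child.
    Visit 29.
    At 29: go right to 32.
      At 32: go left to 9.
        9 is a leaf — visit 9.
      Visit 32.
      At 32: go right to 25.
        25 is a leaf — visit 25.
Full in-order sequence: 39, 34, 37, 3, 21, 1, 18, 27, 12, 8, 10, 26, 29, 9, 32, 25.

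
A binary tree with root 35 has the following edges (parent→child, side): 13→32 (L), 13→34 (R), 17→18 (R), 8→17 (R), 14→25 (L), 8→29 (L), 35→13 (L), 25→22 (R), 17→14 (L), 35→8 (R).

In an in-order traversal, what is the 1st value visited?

In-order visits the left subtree, then the node, then the right subtree.
At 35: go left to 13.
  At 13: go left to 32.
    32 is a leaf — visit 32.
  Visit 13.
  At 13: go right to 34.
    34 is a leaf — visit 34.
Visit 35.
At 35: go right to 8.
  At 8: go left to 29.
    29 is a leaf — visit 29.
  Visit 8.
  At 8: go right to 17.
    At 17: go left to 14.
      At 14: go left to 25.
        At 25: no left child.
        Visit 25.
        At 25: go right to 22.
          22 is a leaf — visit 22.
      Visit 14.
      At 14: no right child.
    Visit 17.
    At 17: go right to 18.
      18 is a leaf — visit 18.
Full in-order sequence: 32, 13, 34, 35, 29, 8, 25, 22, 14, 17, 18.

32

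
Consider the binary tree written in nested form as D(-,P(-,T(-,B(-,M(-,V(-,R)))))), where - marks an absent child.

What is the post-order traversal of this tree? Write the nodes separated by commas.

Post-order visits the left subtree, then the right subtree, then the node.
At D: no left child.
At D: go right to P.
  At P: no left child.
  At P: go right to T.
    At T: no left child.
    At T: go right to B.
      At B: no left child.
      At B: go right to M.
        At M: no left child.
        At M: go right to V.
          At V: no left child.
          At V: go right to R.
            R is a leaf — visit R.
          Visit V.
        Visit M.
      Visit B.
    Visit T.
  Visit P.
Visit D.

R, V, M, B, T, P, D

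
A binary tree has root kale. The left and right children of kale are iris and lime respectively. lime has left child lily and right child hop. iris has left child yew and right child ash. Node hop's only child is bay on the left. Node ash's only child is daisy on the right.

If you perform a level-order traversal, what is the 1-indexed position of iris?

Level-order visits nodes level by level from the root, left to right within each level.
Level 0: kale
Level 1: iris, lime
Level 2: yew, ash, lily, hop
Level 3: daisy, bay
Full level-order sequence: kale, iris, lime, yew, ash, lily, hop, daisy, bay.

2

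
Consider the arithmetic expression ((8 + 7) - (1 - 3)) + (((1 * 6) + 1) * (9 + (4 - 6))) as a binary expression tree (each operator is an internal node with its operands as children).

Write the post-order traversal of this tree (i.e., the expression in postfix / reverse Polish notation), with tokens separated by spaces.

Post-order on an expression tree gives postfix notation: for each operator, emit left operand, right operand, then the operator.

8 7 + 1 3 - - 1 6 * 1 + 9 4 6 - + * +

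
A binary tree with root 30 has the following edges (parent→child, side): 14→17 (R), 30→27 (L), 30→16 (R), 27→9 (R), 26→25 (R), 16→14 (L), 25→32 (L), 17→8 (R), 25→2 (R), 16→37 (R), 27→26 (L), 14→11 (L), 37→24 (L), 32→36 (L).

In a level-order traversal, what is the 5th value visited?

Level-order visits nodes level by level from the root, left to right within each level.
Level 0: 30
Level 1: 27, 16
Level 2: 26, 9, 14, 37
Level 3: 25, 11, 17, 24
Level 4: 32, 2, 8
Level 5: 36
Full level-order sequence: 30, 27, 16, 26, 9, 14, 37, 25, 11, 17, 24, 32, 2, 8, 36.

9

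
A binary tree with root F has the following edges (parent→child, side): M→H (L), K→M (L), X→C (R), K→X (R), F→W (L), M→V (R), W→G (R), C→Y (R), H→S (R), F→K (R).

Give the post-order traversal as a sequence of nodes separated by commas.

G, W, S, H, V, M, Y, C, X, K, F

Post-order visits the left subtree, then the right subtree, then the node.
At F: go left to W.
  At W: no left child.
  At W: go right to G.
    G is a leaf — visit G.
  Visit W.
At F: go right to K.
  At K: go left to M.
    At M: go left to H.
      At H: no left child.
      At H: go right to S.
        S is a leaf — visit S.
      Visit H.
    At M: go right to V.
      V is a leaf — visit V.
    Visit M.
  At K: go right to X.
    At X: no left child.
    At X: go right to C.
      At C: no left child.
      At C: go right to Y.
        Y is a leaf — visit Y.
      Visit C.
    Visit X.
  Visit K.
Visit F.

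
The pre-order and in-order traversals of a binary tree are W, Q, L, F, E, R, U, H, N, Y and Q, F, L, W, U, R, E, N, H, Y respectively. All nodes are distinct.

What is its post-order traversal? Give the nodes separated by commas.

The first element of pre-order is the root; it splits in-order into left and right subtrees.
Root W: left subtree has 3 nodes {Q, F, L}, right has 6 {U, R, E, N, H, Y}.
  Root Q: left subtree has 0 nodes { }, right has 2 {F, L}.
    Root L: left subtree has 1 node {F}, right has 0 { }.
  Root E: left subtree has 2 nodes {U, R}, right has 3 {N, H, Y}.
    Root R: left subtree has 1 node {U}, right has 0 { }.
    Root H: left subtree has 1 node {N}, right has 1 {Y}.

F, L, Q, U, R, N, Y, H, E, W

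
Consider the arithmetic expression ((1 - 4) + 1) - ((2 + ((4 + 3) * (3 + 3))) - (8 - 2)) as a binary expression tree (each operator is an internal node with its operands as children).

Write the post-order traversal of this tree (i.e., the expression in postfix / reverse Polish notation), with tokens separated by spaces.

1 4 - 1 + 2 4 3 + 3 3 + * + 8 2 - - -

Post-order on an expression tree gives postfix notation: for each operator, emit left operand, right operand, then the operator.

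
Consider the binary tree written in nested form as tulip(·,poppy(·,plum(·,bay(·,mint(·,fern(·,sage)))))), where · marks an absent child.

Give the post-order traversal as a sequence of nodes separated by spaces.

sage fern mint bay plum poppy tulip

Post-order visits the left subtree, then the right subtree, then the node.
At tulip: no left child.
At tulip: go right to poppy.
  At poppy: no left child.
  At poppy: go right to plum.
    At plum: no left child.
    At plum: go right to bay.
      At bay: no left child.
      At bay: go right to mint.
        At mint: no left child.
        At mint: go right to fern.
          At fern: no left child.
          At fern: go right to sage.
            sage is a leaf — visit sage.
          Visit fern.
        Visit mint.
      Visit bay.
    Visit plum.
  Visit poppy.
Visit tulip.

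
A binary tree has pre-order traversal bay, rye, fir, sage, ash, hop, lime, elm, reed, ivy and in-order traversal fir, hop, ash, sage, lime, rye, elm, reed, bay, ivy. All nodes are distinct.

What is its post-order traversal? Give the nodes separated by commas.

The first element of pre-order is the root; it splits in-order into left and right subtrees.
Root bay: left subtree has 8 nodes {fir, hop, ash, sage, lime, rye, elm, reed}, right has 1 {ivy}.
  Root rye: left subtree has 5 nodes {fir, hop, ash, sage, lime}, right has 2 {elm, reed}.
    Root fir: left subtree has 0 nodes { }, right has 4 {hop, ash, sage, lime}.
      Root sage: left subtree has 2 nodes {hop, ash}, right has 1 {lime}.
        Root ash: left subtree has 1 node {hop}, right has 0 { }.
    Root elm: left subtree has 0 nodes { }, right has 1 {reed}.

hop, ash, lime, sage, fir, reed, elm, rye, ivy, bay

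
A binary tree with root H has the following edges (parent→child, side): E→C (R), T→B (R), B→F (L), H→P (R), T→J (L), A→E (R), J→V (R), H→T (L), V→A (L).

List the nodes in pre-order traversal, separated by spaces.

Pre-order visits the node, then its left subtree, then its right subtree.
Visit H.
At H: go left to T.
  Visit T.
  At T: go left to J.
    Visit J.
    At J: no left child.
    At J: go right to V.
      Visit V.
      At V: go left to A.
        Visit A.
        At A: no left child.
        At A: go right to E.
          Visit E.
          At E: no left child.
          At E: go right to C.
            C is a leaf — visit C.
      At V: no right child.
  At T: go right to B.
    Visit B.
    At B: go left to F.
      F is a leaf — visit F.
    At B: no right child.
At H: go right to P.
  P is a leaf — visit P.

H T J V A E C B F P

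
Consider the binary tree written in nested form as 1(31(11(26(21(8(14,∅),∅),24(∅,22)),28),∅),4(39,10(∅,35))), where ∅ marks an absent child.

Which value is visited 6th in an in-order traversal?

22

In-order visits the left subtree, then the node, then the right subtree.
At 1: go left to 31.
  At 31: go left to 11.
    At 11: go left to 26.
      At 26: go left to 21.
        At 21: go left to 8.
          At 8: go left to 14.
            14 is a leaf — visit 14.
          Visit 8.
          At 8: no right child.
        Visit 21.
        At 21: no right child.
      Visit 26.
      At 26: go right to 24.
        At 24: no left child.
        Visit 24.
        At 24: go right to 22.
          22 is a leaf — visit 22.
    Visit 11.
    At 11: go right to 28.
      28 is a leaf — visit 28.
  Visit 31.
  At 31: no right child.
Visit 1.
At 1: go right to 4.
  At 4: go left to 39.
    39 is a leaf — visit 39.
  Visit 4.
  At 4: go right to 10.
    At 10: no left child.
    Visit 10.
    At 10: go right to 35.
      35 is a leaf — visit 35.
Full in-order sequence: 14, 8, 21, 26, 24, 22, 11, 28, 31, 1, 39, 4, 10, 35.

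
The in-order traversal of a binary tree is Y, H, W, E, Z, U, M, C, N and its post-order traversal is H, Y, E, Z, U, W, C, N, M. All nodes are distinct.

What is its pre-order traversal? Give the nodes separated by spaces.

M W Y H U Z E N C

The last element of post-order is the root; it splits in-order into left and right subtrees.
Root M: left subtree has 6 nodes {Y, H, W, E, Z, U}, right has 2 {C, N}.
  Root W: left subtree has 2 nodes {Y, H}, right has 3 {E, Z, U}.
    Root Y: left subtree has 0 nodes { }, right has 1 {H}.
    Root U: left subtree has 2 nodes {E, Z}, right has 0 { }.
      Root Z: left subtree has 1 node {E}, right has 0 { }.
  Root N: left subtree has 1 node {C}, right has 0 { }.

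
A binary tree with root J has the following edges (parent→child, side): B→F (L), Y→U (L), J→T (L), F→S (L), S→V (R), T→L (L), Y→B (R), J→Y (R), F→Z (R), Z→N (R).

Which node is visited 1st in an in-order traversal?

L

In-order visits the left subtree, then the node, then the right subtree.
At J: go left to T.
  At T: go left to L.
    L is a leaf — visit L.
  Visit T.
  At T: no right child.
Visit J.
At J: go right to Y.
  At Y: go left to U.
    U is a leaf — visit U.
  Visit Y.
  At Y: go right to B.
    At B: go left to F.
      At F: go left to S.
        At S: no left child.
        Visit S.
        At S: go right to V.
          V is a leaf — visit V.
      Visit F.
      At F: go right to Z.
        At Z: no left child.
        Visit Z.
        At Z: go right to N.
          N is a leaf — visit N.
    Visit B.
    At B: no right child.
Full in-order sequence: L, T, J, U, Y, S, V, F, Z, N, B.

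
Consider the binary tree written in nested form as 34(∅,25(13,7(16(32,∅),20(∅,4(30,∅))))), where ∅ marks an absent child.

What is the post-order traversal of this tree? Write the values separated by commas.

13, 32, 16, 30, 4, 20, 7, 25, 34

Post-order visits the left subtree, then the right subtree, then the node.
At 34: no left child.
At 34: go right to 25.
  At 25: go left to 13.
    13 is a leaf — visit 13.
  At 25: go right to 7.
    At 7: go left to 16.
      At 16: go left to 32.
        32 is a leaf — visit 32.
      At 16: no right child.
      Visit 16.
    At 7: go right to 20.
      At 20: no left child.
      At 20: go right to 4.
        At 4: go left to 30.
          30 is a leaf — visit 30.
        At 4: no right child.
        Visit 4.
      Visit 20.
    Visit 7.
  Visit 25.
Visit 34.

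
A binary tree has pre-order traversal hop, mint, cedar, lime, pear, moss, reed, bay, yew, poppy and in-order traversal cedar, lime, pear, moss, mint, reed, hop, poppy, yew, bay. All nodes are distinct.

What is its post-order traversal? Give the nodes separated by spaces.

moss pear lime cedar reed mint poppy yew bay hop

The first element of pre-order is the root; it splits in-order into left and right subtrees.
Root hop: left subtree has 6 nodes {cedar, lime, pear, moss, mint, reed}, right has 3 {poppy, yew, bay}.
  Root mint: left subtree has 4 nodes {cedar, lime, pear, moss}, right has 1 {reed}.
    Root cedar: left subtree has 0 nodes { }, right has 3 {lime, pear, moss}.
      Root lime: left subtree has 0 nodes { }, right has 2 {pear, moss}.
        Root pear: left subtree has 0 nodes { }, right has 1 {moss}.
  Root bay: left subtree has 2 nodes {poppy, yew}, right has 0 { }.
    Root yew: left subtree has 1 node {poppy}, right has 0 { }.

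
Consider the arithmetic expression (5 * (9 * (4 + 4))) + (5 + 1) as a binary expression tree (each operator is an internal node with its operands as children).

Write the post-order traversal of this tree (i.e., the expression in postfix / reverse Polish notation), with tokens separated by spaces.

Post-order on an expression tree gives postfix notation: for each operator, emit left operand, right operand, then the operator.

5 9 4 4 + * * 5 1 + +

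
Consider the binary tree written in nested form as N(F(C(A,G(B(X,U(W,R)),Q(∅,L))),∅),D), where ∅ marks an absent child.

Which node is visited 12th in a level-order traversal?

W

Level-order visits nodes level by level from the root, left to right within each level.
Level 0: N
Level 1: F, D
Level 2: C
Level 3: A, G
Level 4: B, Q
Level 5: X, U, L
Level 6: W, R
Full level-order sequence: N, F, D, C, A, G, B, Q, X, U, L, W, R.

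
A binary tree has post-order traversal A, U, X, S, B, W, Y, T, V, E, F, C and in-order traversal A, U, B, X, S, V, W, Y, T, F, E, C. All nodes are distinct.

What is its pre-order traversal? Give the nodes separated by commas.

The last element of post-order is the root; it splits in-order into left and right subtrees.
Root C: left subtree has 11 nodes {A, U, B, X, S, V, W, Y, T, F, E}, right has 0 { }.
  Root F: left subtree has 9 nodes {A, U, B, X, S, V, W, Y, T}, right has 1 {E}.
    Root V: left subtree has 5 nodes {A, U, B, X, S}, right has 3 {W, Y, T}.
      Root B: left subtree has 2 nodes {A, U}, right has 2 {X, S}.
        Root U: left subtree has 1 node {A}, right has 0 { }.
        Root S: left subtree has 1 node {X}, right has 0 { }.
      Root T: left subtree has 2 nodes {W, Y}, right has 0 { }.
        Root Y: left subtree has 1 node {W}, right has 0 { }.

C, F, V, B, U, A, S, X, T, Y, W, E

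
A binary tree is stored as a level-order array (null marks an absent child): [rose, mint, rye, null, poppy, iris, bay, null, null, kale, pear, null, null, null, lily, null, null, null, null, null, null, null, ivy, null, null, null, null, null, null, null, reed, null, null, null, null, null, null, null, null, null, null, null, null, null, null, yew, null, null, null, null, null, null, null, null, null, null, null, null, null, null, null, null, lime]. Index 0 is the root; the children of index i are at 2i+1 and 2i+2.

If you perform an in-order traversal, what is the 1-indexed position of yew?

5

In-order visits the left subtree, then the node, then the right subtree.
At rose: go left to mint.
  At mint: no left child.
  Visit mint.
  At mint: go right to poppy.
    At poppy: go left to kale.
      kale is a leaf — visit kale.
    Visit poppy.
    At poppy: go right to pear.
      At pear: no left child.
      Visit pear.
      At pear: go right to ivy.
        At ivy: go left to yew.
          yew is a leaf — visit yew.
        Visit ivy.
        At ivy: no right child.
Visit rose.
At rose: go right to rye.
  At rye: go left to iris.
    iris is a leaf — visit iris.
  Visit rye.
  At rye: go right to bay.
    At bay: no left child.
    Visit bay.
    At bay: go right to lily.
      At lily: no left child.
      Visit lily.
      At lily: go right to reed.
        At reed: no left child.
        Visit reed.
        At reed: go right to lime.
          lime is a leaf — visit lime.
Full in-order sequence: mint, kale, poppy, pear, yew, ivy, rose, iris, rye, bay, lily, reed, lime.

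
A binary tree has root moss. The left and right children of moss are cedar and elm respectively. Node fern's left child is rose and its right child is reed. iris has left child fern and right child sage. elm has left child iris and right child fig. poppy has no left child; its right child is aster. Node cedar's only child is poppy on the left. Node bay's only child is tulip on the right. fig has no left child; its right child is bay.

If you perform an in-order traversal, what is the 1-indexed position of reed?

7

In-order visits the left subtree, then the node, then the right subtree.
At moss: go left to cedar.
  At cedar: go left to poppy.
    At poppy: no left child.
    Visit poppy.
    At poppy: go right to aster.
      aster is a leaf — visit aster.
  Visit cedar.
  At cedar: no right child.
Visit moss.
At moss: go right to elm.
  At elm: go left to iris.
    At iris: go left to fern.
      At fern: go left to rose.
        rose is a leaf — visit rose.
      Visit fern.
      At fern: go right to reed.
        reed is a leaf — visit reed.
    Visit iris.
    At iris: go right to sage.
      sage is a leaf — visit sage.
  Visit elm.
  At elm: go right to fig.
    At fig: no left child.
    Visit fig.
    At fig: go right to bay.
      At bay: no left child.
      Visit bay.
      At bay: go right to tulip.
        tulip is a leaf — visit tulip.
Full in-order sequence: poppy, aster, cedar, moss, rose, fern, reed, iris, sage, elm, fig, bay, tulip.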